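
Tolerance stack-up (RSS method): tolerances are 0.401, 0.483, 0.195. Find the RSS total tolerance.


RSS = sqrt(0.401^2 + 0.483^2 + 0.195^2)
= sqrt(0.432115)
= 0.6574

0.6574


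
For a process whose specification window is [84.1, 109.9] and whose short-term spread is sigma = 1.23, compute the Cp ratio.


Cp = (USL - LSL) / (6 * sigma)
= (109.9 - 84.1) / (6 * 1.23)
= 25.8000 / 7.3800
= 3.4959

3.4959


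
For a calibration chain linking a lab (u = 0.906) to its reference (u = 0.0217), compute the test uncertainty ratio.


TUR = u_lab / u_ref
= 0.906 / 0.0217
= 41.7512

41.7512


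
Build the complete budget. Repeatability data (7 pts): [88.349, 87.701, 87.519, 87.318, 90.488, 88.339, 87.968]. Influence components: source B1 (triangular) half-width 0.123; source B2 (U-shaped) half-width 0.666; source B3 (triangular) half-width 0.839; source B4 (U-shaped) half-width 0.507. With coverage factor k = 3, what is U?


mean = (88.349 + 87.701 + 87.519 + 87.318 + 90.488 + 88.339 + 87.968) / 7 = 88.24028571
s = sqrt(sum((x - mean)^2)/(n-1)) = 1.0653337
u_A = s / sqrt(n) = 1.0653337 / sqrt(7) = 0.40265829
u_B1 = 0.123 / sqrt(6) = 0.05021454
u_B2 = 0.666 / sqrt(2) = 0.47093312
u_B3 = 0.839 / sqrt(6) = 0.34252032
u_B4 = 0.507 / sqrt(2) = 0.35850314
uc = sqrt(0.40265829^2 + 0.05021454^2 + 0.47093312^2 + 0.34252032^2 + 0.35850314^2) = 0.79515902
U = k * uc = 3 * 0.79515902
U = 2.3855

2.3855


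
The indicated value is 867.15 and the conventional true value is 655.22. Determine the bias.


Systematic error = measured - true
= 867.15 - 655.22
= 211.9300

211.9300


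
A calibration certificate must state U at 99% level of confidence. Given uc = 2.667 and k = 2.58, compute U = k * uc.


U = k * uc
U = 2.58 * 2.667
U = 6.8809

6.8809


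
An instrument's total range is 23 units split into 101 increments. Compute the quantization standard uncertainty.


resolution = range / divisions
resolution = 23 / 101 = 0.22772277
u_res = resolution / (2*sqrt(3))
u_res = 0.22772277 / 3.4641016
u_res = 0.0657

0.0657


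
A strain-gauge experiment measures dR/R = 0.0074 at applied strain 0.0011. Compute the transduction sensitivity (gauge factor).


GF = (dR/R) / epsilon
= 0.0074 / 0.0011
= 6.7273

6.7273


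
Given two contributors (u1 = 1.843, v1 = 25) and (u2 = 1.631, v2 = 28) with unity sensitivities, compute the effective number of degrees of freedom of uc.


uc = sqrt(u1^2 + u2^2) = sqrt(1.843^2 + 1.631^2) = 2.4610587
v_eff = uc^4 / (u1^4/v1 + u2^4/v2)
= 2.4610587^4 / (1.843^4/25 + 1.631^4/28)
= 36.684946 / 0.71421957
v_eff = 51.3637

51.3637


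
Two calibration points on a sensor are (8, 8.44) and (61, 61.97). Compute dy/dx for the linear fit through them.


slope = (y2 - y1) / (x2 - x1)
= (61.97 - 8.44) / (61 - 8)
= 53.5300 / 53
= 1.0100

1.0100


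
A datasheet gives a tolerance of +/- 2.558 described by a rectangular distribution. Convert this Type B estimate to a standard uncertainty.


u_B = half_width / sqrt(3)
u_B = 2.558 / 1.7320508
u_B = 1.4769

1.4769


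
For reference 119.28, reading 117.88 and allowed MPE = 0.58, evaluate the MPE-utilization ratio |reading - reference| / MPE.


e = indication - reference = 117.88 - 119.28 = -1.4000
|e| = 1.4000
ratio = |e| / MPE = 1.4000 / 0.58
ratio = 2.4138

2.4138


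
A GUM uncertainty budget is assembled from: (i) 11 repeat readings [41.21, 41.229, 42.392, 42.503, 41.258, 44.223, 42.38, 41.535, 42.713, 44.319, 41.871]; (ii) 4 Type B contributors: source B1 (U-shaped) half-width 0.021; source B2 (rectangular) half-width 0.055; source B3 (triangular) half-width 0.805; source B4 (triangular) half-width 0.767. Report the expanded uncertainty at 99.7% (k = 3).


mean = (41.21 + 41.229 + 42.392 + 42.503 + 41.258 + 44.223 + 42.38 + 41.535 + 42.713 + 44.319 + 41.871) / 11 = 42.33027273
s = sqrt(sum((x - mean)^2)/(n-1)) = 1.1036767
u_A = s / sqrt(n) = 1.1036767 / sqrt(11) = 0.33277105
u_B1 = 0.021 / sqrt(2) = 0.014849242
u_B2 = 0.055 / sqrt(3) = 0.031754265
u_B3 = 0.805 / sqrt(6) = 0.32863987
u_B4 = 0.767 / sqrt(6) = 0.31312644
uc = sqrt(0.33277105^2 + 0.014849242^2 + 0.031754265^2 + 0.32863987^2 + 0.31312644^2) = 0.56393061
U = k * uc = 3 * 0.56393061
U = 1.6918

1.6918


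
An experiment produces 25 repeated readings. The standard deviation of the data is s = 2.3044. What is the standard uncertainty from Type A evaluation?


u_A = s / sqrt(n)
u_A = 2.3044 / sqrt(25)
u_A = 2.3044 / 5
u_A = 0.4609

0.4609


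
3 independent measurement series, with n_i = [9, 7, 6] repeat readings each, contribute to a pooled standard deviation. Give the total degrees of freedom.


nu = sum_i (n_i - 1)
nu = ((9 - 1) + (7 - 1) + (6 - 1))
nu = 8 + 6 + 5
nu = 19

19


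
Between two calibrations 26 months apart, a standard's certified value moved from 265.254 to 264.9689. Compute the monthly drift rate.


rate = (v2 - v1) / months
= (264.9689 - 265.254) / 26
= -0.2851 / 26
= -0.0110

-0.0110


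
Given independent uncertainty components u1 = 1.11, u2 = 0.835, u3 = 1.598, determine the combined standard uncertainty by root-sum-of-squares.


uc = sqrt(1.11^2 + 0.835^2 + 1.598^2)
uc = sqrt(4.482929)
uc = 2.1173

2.1173


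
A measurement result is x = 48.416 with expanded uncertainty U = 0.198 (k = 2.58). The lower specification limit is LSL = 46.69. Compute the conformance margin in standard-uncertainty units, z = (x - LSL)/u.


u = U / k = 0.198 / 2.58 = 0.076744186
margin = |LSL - x| = |46.69 - 48.416| = 1.726
z = margin / u = 1.726 / 0.076744186
z = 22.4903

22.4903


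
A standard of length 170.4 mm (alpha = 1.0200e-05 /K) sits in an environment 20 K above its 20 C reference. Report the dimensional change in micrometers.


dL = L * alpha * dT
= 170.4 * 1.0200e-05 * 20
= 0.0347616 mm
dL_um = 0.0347616 * 1000 = 34.7616 um

34.7616


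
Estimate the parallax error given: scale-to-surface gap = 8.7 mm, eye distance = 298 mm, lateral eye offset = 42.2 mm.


error = h * offset / d
= 8.7 * 42.2 / 298
= 1.2320

1.2320


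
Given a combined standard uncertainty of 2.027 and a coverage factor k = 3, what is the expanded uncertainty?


U = k * uc
U = 3 * 2.027
U = 6.0810

6.0810


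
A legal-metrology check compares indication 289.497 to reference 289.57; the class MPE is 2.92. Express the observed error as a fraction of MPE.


e = indication - reference = 289.497 - 289.57 = -0.0730
|e| = 0.0730
ratio = |e| / MPE = 0.0730 / 2.92
ratio = 0.0250

0.0250


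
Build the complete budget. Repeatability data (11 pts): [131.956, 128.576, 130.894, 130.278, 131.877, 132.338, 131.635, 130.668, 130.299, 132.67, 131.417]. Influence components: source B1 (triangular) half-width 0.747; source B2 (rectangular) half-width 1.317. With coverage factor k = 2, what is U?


mean = (131.956 + 128.576 + 130.894 + 130.278 + 131.877 + 132.338 + 131.635 + 130.668 + 130.299 + 132.67 + 131.417) / 11 = 131.1461818
s = sqrt(sum((x - mean)^2)/(n-1)) = 1.1667983
u_A = s / sqrt(n) = 1.1667983 / sqrt(11) = 0.35180292
u_B1 = 0.747 / sqrt(6) = 0.30496147
u_B2 = 1.317 / sqrt(3) = 0.7603703
uc = sqrt(0.35180292^2 + 0.30496147^2 + 0.7603703^2) = 0.89158835
U = k * uc = 2 * 0.89158835
U = 1.7832

1.7832


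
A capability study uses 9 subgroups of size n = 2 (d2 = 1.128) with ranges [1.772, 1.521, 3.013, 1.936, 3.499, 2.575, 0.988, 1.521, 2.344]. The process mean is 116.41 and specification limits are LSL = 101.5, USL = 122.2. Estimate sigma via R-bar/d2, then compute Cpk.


R_bar = (1.772 + 1.521 + 3.013 + 1.936 + 3.499 + 2.575 + 0.988 + 1.521 + 2.344) / 9 = 2.1298889
sigma = R_bar / d2 = 2.1298889 / 1.128 = 1.8881994
Cp = (USL - LSL)/(6*sigma) = (122.2 - 101.5)/(6*1.8881994) = 1.8271
Cpu = (122.2 - 116.41)/(3*1.8881994) = 1.0221
Cpl = (116.41 - 101.5)/(3*1.8881994) = 2.6321
Cpk = min(Cpu, Cpl) = 1.0221

1.0221


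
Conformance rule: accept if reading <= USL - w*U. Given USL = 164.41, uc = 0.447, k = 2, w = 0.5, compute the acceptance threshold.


U = k * uc = 2 * 0.447 = 0.894
guard band g = w * U = 0.5 * 0.894 = 0.447
AL = USL - g = 164.41 - 0.447
AL = 163.9630

163.9630


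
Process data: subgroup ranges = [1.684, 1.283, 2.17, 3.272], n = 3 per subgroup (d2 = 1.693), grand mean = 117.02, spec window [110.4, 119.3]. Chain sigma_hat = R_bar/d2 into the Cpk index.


R_bar = (1.684 + 1.283 + 2.17 + 3.272) / 4 = 2.10225
sigma = R_bar / d2 = 2.10225 / 1.693 = 1.2417307
Cp = (USL - LSL)/(6*sigma) = (119.3 - 110.4)/(6*1.2417307) = 1.1946
Cpu = (119.3 - 117.02)/(3*1.2417307) = 0.6120
Cpl = (117.02 - 110.4)/(3*1.2417307) = 1.7771
Cpk = min(Cpu, Cpl) = 0.6120

0.6120


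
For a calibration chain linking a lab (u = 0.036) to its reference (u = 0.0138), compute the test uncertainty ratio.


TUR = u_lab / u_ref
= 0.036 / 0.0138
= 2.6087

2.6087


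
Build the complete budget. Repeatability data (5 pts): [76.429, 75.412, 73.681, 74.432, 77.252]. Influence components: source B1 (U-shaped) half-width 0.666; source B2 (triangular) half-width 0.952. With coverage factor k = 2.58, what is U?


mean = (76.429 + 75.412 + 73.681 + 74.432 + 77.252) / 5 = 75.4412
s = sqrt(sum((x - mean)^2)/(n-1)) = 1.4467538
u_A = s / sqrt(n) = 1.4467538 / sqrt(5) = 0.64700797
u_B1 = 0.666 / sqrt(2) = 0.47093312
u_B2 = 0.952 / sqrt(6) = 0.38865237
uc = sqrt(0.64700797^2 + 0.47093312^2 + 0.38865237^2) = 0.88963362
U = k * uc = 2.58 * 0.88963362
U = 2.2953

2.2953


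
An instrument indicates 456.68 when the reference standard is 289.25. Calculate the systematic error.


Systematic error = measured - true
= 456.68 - 289.25
= 167.4300

167.4300


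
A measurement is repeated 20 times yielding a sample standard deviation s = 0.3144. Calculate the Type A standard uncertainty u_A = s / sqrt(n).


u_A = s / sqrt(n)
u_A = 0.3144 / sqrt(20)
u_A = 0.3144 / 4.472136
u_A = 0.0703

0.0703


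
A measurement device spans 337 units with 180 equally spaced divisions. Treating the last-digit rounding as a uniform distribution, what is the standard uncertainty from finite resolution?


resolution = range / divisions
resolution = 337 / 180 = 1.8722222
u_res = resolution / (2*sqrt(3))
u_res = 1.8722222 / 3.4641016
u_res = 0.5405

0.5405


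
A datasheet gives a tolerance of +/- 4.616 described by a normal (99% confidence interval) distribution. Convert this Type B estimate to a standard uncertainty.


u_B = half_width / 2.576
u_B = 4.616 / 2.576
u_B = 1.7919

1.7919


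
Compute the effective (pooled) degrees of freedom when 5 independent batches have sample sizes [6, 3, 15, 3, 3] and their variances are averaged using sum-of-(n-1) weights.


nu = sum_i (n_i - 1)
nu = ((6 - 1) + (3 - 1) + (15 - 1) + (3 - 1) + (3 - 1))
nu = 5 + 2 + 14 + 2 + 2
nu = 25

25


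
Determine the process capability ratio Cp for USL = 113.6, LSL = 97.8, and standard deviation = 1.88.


Cp = (USL - LSL) / (6 * sigma)
= (113.6 - 97.8) / (6 * 1.88)
= 15.8000 / 11.2800
= 1.4007

1.4007


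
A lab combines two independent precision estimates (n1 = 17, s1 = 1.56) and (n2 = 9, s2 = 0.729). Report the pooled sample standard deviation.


s_p = sqrt(((n1-1)*s1^2 + (n2-1)*s2^2) / (n1+n2-2))
numerator = (17-1)*1.56^2 + (9-1)*0.729^2 = 38.9376 + 4.251528 = 43.189128
denominator = 17 + 9 - 2 = 24
s_p^2 = 43.189128 / 24 = 1.799547
s_p = sqrt(1.799547) = 1.3415

1.3415


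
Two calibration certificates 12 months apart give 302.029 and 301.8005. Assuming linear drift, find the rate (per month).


rate = (v2 - v1) / months
= (301.8005 - 302.029) / 12
= -0.2285 / 12
= -0.0190

-0.0190


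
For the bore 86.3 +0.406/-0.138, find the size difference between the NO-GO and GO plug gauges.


GO = nominal - lower_tol (smallest hole = maximum material condition)
GO = 86.3 - 0.138 = 86.162
NO-GO = nominal + upper_tol (largest hole = least material condition)
NO-GO = 86.3 + 0.406 = 86.706
spread = NO-GO - GO = 86.706 - 86.162 = 0.5440

0.5440


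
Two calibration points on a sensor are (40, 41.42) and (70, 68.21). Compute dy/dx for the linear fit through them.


slope = (y2 - y1) / (x2 - x1)
= (68.21 - 41.42) / (70 - 40)
= 26.7900 / 30
= 0.8930

0.8930


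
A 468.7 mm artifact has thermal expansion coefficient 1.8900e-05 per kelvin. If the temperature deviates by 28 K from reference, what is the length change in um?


dL = L * alpha * dT
= 468.7 * 1.8900e-05 * 28
= 0.2480360 mm
dL_um = 0.2480360 * 1000 = 248.0360 um

248.0360


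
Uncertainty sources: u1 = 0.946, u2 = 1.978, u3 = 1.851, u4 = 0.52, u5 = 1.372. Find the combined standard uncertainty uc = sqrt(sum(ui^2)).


uc = sqrt(0.946^2 + 1.978^2 + 1.851^2 + 0.52^2 + 1.372^2)
uc = sqrt(10.386385)
uc = 3.2228

3.2228


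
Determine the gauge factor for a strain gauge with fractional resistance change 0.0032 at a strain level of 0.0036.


GF = (dR/R) / epsilon
= 0.0032 / 0.0036
= 0.8889

0.8889


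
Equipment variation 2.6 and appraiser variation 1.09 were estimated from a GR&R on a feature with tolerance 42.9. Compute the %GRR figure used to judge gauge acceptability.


GRR = sqrt(EV^2 + AV^2) = sqrt(2.6^2 + 1.09^2) = 2.8192375
%GRR = GRR / tol * 100 = 2.8192375 / 42.9 * 100
%GRR = 6.5716

6.5716


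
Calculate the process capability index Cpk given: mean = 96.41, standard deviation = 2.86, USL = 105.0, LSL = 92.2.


Cpu = (USL - mean) / (3*sigma) = (105.0 - 96.41) / (3*2.86) = 1.0012
Cpl = (mean - LSL) / (3*sigma) = (96.41 - 92.2) / (3*2.86) = 0.4907
Cpk = min(Cpu, Cpl) = 0.4907

0.4907


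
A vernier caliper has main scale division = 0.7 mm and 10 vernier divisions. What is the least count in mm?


LC = MSD / n_div
= 0.7 / 10
= 0.0700

0.0700


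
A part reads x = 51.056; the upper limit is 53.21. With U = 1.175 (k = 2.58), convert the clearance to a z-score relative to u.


u = U / k = 1.175 / 2.58 = 0.45542636
margin = |USL - x| = |53.21 - 51.056| = 2.154
z = margin / u = 2.154 / 0.45542636
z = 4.7296

4.7296


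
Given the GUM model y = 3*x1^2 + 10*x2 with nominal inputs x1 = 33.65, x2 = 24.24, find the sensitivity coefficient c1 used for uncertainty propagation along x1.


y = 3*x1^2 + 10*x2
dy/dx1 = 2*3*x1
Evaluate at x1 = 33.65: c1 = 6 * 33.65
c1 = 201.9000

201.9000


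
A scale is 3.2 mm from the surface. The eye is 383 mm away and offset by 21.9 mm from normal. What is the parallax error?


error = h * offset / d
= 3.2 * 21.9 / 383
= 0.1830

0.1830


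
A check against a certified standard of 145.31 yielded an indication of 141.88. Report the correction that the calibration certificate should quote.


Correction = standard - reading
= 145.31 - 141.88
= 3.4300

3.4300


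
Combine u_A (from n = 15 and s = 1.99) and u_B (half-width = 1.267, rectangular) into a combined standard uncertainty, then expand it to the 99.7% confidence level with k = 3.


u_A = s / sqrt(n) = 1.99 / sqrt(15) = 0.51381579
u_B = half_width / sqrt(3) = 1.267 / sqrt(3) = 0.73150279
uc = sqrt(u_A^2 + u_B^2) = sqrt(0.51381579^2 + 0.73150279^2) = 0.89392561
U = k * uc = 3 * 0.89392561
U = 2.6818

2.6818


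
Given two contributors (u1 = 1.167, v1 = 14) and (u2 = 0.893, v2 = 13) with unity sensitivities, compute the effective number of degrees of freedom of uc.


uc = sqrt(u1^2 + u2^2) = sqrt(1.167^2 + 0.893^2) = 1.4694686
v_eff = uc^4 / (u1^4/v1 + u2^4/v2)
= 1.4694686^4 / (1.167^4/14 + 0.893^4/13)
= 4.6627405 / 0.18139885
v_eff = 25.7044

25.7044


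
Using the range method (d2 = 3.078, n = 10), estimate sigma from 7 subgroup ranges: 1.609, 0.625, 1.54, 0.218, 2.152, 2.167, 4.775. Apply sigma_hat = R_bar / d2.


R_bar = (1.609 + 0.625 + 1.54 + 0.218 + 2.152 + 2.167 + 4.775) / 7
R_bar = 13.086 / 7 = 1.8694286
sigma_hat = R_bar / d2 = 1.8694286 / 3.078 = 0.6074

0.6074


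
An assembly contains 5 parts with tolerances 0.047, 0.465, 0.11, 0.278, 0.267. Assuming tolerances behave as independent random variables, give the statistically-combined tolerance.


RSS = sqrt(0.047^2 + 0.465^2 + 0.11^2 + 0.278^2 + 0.267^2)
= sqrt(0.379107)
= 0.6157

0.6157


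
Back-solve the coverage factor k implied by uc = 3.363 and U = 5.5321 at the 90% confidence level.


k = U / uc
k = 5.5321 / 3.363
k = 1.645

1.645


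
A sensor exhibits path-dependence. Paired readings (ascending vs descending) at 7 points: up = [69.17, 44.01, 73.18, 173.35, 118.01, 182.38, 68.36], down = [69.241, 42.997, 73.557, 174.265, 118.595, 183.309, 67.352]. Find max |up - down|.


|69.17 - 69.241| = 0.0710
|44.01 - 42.997| = 1.0130
|73.18 - 73.557| = 0.3770
|173.35 - 174.265| = 0.9150
|118.01 - 118.595| = 0.5850
|182.38 - 183.309| = 0.9290
|68.36 - 67.352| = 1.0080
hysteresis = max(diffs) = 1.0130

1.0130


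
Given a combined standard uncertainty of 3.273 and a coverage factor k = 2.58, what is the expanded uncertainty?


U = k * uc
U = 2.58 * 3.273
U = 8.4443

8.4443


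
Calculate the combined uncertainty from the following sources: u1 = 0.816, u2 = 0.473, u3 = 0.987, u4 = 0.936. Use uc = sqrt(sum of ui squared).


uc = sqrt(0.816^2 + 0.473^2 + 0.987^2 + 0.936^2)
uc = sqrt(2.73985)
uc = 1.6552

1.6552


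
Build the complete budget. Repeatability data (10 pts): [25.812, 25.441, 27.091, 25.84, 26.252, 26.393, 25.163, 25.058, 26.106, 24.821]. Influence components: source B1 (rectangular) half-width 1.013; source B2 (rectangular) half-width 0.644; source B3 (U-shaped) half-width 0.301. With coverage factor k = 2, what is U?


mean = (25.812 + 25.441 + 27.091 + 25.84 + 26.252 + 26.393 + 25.163 + 25.058 + 26.106 + 24.821) / 10 = 25.7977
s = sqrt(sum((x - mean)^2)/(n-1)) = 0.69614942
u_A = s / sqrt(n) = 0.69614942 / sqrt(10) = 0.22014178
u_B1 = 1.013 / sqrt(3) = 0.58485582
u_B2 = 0.644 / sqrt(3) = 0.37181357
u_B3 = 0.301 / sqrt(2) = 0.21283914
uc = sqrt(0.22014178^2 + 0.58485582^2 + 0.37181357^2 + 0.21283914^2) = 0.75767049
U = k * uc = 2 * 0.75767049
U = 1.5153

1.5153


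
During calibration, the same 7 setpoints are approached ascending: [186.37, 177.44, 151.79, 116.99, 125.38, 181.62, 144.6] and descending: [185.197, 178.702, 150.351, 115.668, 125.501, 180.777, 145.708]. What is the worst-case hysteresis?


|186.37 - 185.197| = 1.1730
|177.44 - 178.702| = 1.2620
|151.79 - 150.351| = 1.4390
|116.99 - 115.668| = 1.3220
|125.38 - 125.501| = 0.1210
|181.62 - 180.777| = 0.8430
|144.6 - 145.708| = 1.1080
hysteresis = max(diffs) = 1.4390

1.4390


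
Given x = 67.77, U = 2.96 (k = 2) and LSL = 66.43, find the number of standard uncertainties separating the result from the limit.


u = U / k = 2.96 / 2 = 1.48
margin = |LSL - x| = |66.43 - 67.77| = 1.34
z = margin / u = 1.34 / 1.48
z = 0.9054

0.9054


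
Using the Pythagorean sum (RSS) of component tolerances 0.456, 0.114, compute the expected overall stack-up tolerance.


RSS = sqrt(0.456^2 + 0.114^2)
= sqrt(0.220932)
= 0.4700

0.4700


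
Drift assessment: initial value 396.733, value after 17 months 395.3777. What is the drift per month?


rate = (v2 - v1) / months
= (395.3777 - 396.733) / 17
= -1.3553 / 17
= -0.0797

-0.0797


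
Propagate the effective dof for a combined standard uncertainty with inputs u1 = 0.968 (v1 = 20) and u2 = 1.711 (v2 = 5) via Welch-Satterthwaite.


uc = sqrt(u1^2 + u2^2) = sqrt(0.968^2 + 1.711^2) = 1.9658446
v_eff = uc^4 / (u1^4/v1 + u2^4/v2)
= 1.9658446^4 / (0.968^4/20 + 1.711^4/5)
= 14.934708 / 1.7579765
v_eff = 8.4954

8.4954


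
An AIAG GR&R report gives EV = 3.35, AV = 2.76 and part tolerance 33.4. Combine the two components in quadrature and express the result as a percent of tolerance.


GRR = sqrt(EV^2 + AV^2) = sqrt(3.35^2 + 2.76^2) = 4.3405184
%GRR = GRR / tol * 100 = 4.3405184 / 33.4 * 100
%GRR = 12.9956

12.9956


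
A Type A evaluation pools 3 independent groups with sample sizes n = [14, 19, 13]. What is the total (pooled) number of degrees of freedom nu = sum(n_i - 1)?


nu = sum_i (n_i - 1)
nu = ((14 - 1) + (19 - 1) + (13 - 1))
nu = 13 + 18 + 12
nu = 43

43


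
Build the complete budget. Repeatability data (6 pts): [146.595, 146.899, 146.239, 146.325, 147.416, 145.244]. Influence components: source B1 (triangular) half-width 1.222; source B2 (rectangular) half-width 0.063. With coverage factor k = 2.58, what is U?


mean = (146.595 + 146.899 + 146.239 + 146.325 + 147.416 + 145.244) / 6 = 146.453
s = sqrt(sum((x - mean)^2)/(n-1)) = 0.73079546
u_A = s / sqrt(n) = 0.73079546 / sqrt(6) = 0.298346
u_B1 = 1.222 / sqrt(6) = 0.49887941
u_B2 = 0.063 / sqrt(3) = 0.036373067
uc = sqrt(0.298346^2 + 0.49887941^2 + 0.036373067^2) = 0.58242081
U = k * uc = 2.58 * 0.58242081
U = 1.5026

1.5026


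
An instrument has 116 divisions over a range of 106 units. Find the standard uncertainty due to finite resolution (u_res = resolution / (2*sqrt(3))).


resolution = range / divisions
resolution = 106 / 116 = 0.9137931
u_res = resolution / (2*sqrt(3))
u_res = 0.9137931 / 3.4641016
u_res = 0.2638

0.2638


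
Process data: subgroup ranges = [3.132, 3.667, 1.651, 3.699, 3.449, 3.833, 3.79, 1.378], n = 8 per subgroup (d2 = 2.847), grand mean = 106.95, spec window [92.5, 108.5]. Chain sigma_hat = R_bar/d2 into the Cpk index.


R_bar = (3.132 + 3.667 + 1.651 + 3.699 + 3.449 + 3.833 + 3.79 + 1.378) / 8 = 3.074875
sigma = R_bar / d2 = 3.074875 / 2.847 = 1.0800404
Cp = (USL - LSL)/(6*sigma) = (108.5 - 92.5)/(6*1.0800404) = 2.4690
Cpu = (108.5 - 106.95)/(3*1.0800404) = 0.4784
Cpl = (106.95 - 92.5)/(3*1.0800404) = 4.4597
Cpk = min(Cpu, Cpl) = 0.4784

0.4784


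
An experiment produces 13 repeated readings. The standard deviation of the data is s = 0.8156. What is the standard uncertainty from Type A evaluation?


u_A = s / sqrt(n)
u_A = 0.8156 / sqrt(13)
u_A = 0.8156 / 3.6055513
u_A = 0.2262

0.2262


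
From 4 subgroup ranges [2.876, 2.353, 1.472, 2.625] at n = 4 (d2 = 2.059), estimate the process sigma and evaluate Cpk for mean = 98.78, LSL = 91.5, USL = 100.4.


R_bar = (2.876 + 2.353 + 1.472 + 2.625) / 4 = 2.3315
sigma = R_bar / d2 = 2.3315 / 2.059 = 1.1323458
Cp = (USL - LSL)/(6*sigma) = (100.4 - 91.5)/(6*1.1323458) = 1.3100
Cpu = (100.4 - 98.78)/(3*1.1323458) = 0.4769
Cpl = (98.78 - 91.5)/(3*1.1323458) = 2.1430
Cpk = min(Cpu, Cpl) = 0.4769

0.4769


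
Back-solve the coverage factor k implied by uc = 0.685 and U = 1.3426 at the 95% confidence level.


k = U / uc
k = 1.3426 / 0.685
k = 1.96

1.96


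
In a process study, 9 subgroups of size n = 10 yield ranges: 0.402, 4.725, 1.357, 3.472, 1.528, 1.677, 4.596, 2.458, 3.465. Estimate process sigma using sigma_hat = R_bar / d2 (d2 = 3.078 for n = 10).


R_bar = (0.402 + 4.725 + 1.357 + 3.472 + 1.528 + 1.677 + 4.596 + 2.458 + 3.465) / 9
R_bar = 23.68 / 9 = 2.6311111
sigma_hat = R_bar / d2 = 2.6311111 / 3.078 = 0.8548

0.8548


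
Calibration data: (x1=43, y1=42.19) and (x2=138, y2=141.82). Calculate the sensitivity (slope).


slope = (y2 - y1) / (x2 - x1)
= (141.82 - 42.19) / (138 - 43)
= 99.6300 / 95
= 1.0487

1.0487


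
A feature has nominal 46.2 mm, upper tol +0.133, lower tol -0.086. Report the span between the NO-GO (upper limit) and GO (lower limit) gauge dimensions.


GO = nominal - lower_tol (smallest hole = maximum material condition)
GO = 46.2 - 0.086 = 46.114
NO-GO = nominal + upper_tol (largest hole = least material condition)
NO-GO = 46.2 + 0.133 = 46.333
spread = NO-GO - GO = 46.333 - 46.114 = 0.2190

0.2190


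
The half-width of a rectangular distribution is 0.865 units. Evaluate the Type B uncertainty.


u_B = half_width / sqrt(3)
u_B = 0.865 / 1.7320508
u_B = 0.4994

0.4994


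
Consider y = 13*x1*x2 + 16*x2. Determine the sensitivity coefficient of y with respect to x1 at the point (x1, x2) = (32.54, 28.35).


y = 13*x1*x2 + 16*x2
dy/dx1 = 13*x2
Evaluate at x2 = 28.35: c1 = 13 * 28.35
c1 = 368.5500

368.5500


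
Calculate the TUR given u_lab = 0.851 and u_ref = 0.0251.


TUR = u_lab / u_ref
= 0.851 / 0.0251
= 33.9044

33.9044


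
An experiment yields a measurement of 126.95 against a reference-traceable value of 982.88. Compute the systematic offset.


Systematic error = measured - true
= 126.95 - 982.88
= -855.9300

-855.9300


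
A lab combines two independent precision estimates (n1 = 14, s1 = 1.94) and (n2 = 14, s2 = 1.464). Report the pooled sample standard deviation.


s_p = sqrt(((n1-1)*s1^2 + (n2-1)*s2^2) / (n1+n2-2))
numerator = (14-1)*1.94^2 + (14-1)*1.464^2 = 48.9268 + 27.862848 = 76.789648
denominator = 14 + 14 - 2 = 26
s_p^2 = 76.789648 / 26 = 2.953448
s_p = sqrt(2.953448) = 1.7186

1.7186


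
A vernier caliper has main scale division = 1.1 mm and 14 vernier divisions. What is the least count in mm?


LC = MSD / n_div
= 1.1 / 14
= 0.0786

0.0786


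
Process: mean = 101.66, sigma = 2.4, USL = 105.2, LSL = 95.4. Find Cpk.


Cpu = (USL - mean) / (3*sigma) = (105.2 - 101.66) / (3*2.4) = 0.4917
Cpl = (mean - LSL) / (3*sigma) = (101.66 - 95.4) / (3*2.4) = 0.8694
Cpk = min(Cpu, Cpl) = 0.4917

0.4917


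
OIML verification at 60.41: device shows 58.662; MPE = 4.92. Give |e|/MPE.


e = indication - reference = 58.662 - 60.41 = -1.7480
|e| = 1.7480
ratio = |e| / MPE = 1.7480 / 4.92
ratio = 0.3553

0.3553


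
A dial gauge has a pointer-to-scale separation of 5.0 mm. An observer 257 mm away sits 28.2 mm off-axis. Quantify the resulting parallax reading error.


error = h * offset / d
= 5.0 * 28.2 / 257
= 0.5486

0.5486


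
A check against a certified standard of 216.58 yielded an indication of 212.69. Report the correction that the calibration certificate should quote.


Correction = standard - reading
= 216.58 - 212.69
= 3.8900

3.8900


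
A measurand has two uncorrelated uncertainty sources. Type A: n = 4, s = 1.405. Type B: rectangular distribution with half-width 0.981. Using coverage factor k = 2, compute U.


u_A = s / sqrt(n) = 1.405 / sqrt(4) = 0.7025
u_B = half_width / sqrt(3) = 0.981 / sqrt(3) = 0.56638061
uc = sqrt(u_A^2 + u_B^2) = sqrt(0.7025^2 + 0.56638061^2) = 0.90238198
U = k * uc = 2 * 0.90238198
U = 1.8048

1.8048


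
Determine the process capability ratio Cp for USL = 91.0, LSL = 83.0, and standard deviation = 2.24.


Cp = (USL - LSL) / (6 * sigma)
= (91.0 - 83.0) / (6 * 2.24)
= 8.0000 / 13.4400
= 0.5952

0.5952


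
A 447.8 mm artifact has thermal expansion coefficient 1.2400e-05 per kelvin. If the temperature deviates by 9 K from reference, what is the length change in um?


dL = L * alpha * dT
= 447.8 * 1.2400e-05 * 9
= 0.0499745 mm
dL_um = 0.0499745 * 1000 = 49.9745 um

49.9745


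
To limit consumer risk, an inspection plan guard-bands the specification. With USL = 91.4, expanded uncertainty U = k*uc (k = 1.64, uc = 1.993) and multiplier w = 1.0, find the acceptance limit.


U = k * uc = 1.64 * 1.993 = 3.26852
guard band g = w * U = 1.0 * 3.26852 = 3.26852
AL = USL - g = 91.4 - 3.26852
AL = 88.1315

88.1315


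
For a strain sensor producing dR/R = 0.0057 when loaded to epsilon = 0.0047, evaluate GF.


GF = (dR/R) / epsilon
= 0.0057 / 0.0047
= 1.2128

1.2128


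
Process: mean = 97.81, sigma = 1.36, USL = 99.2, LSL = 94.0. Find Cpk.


Cpu = (USL - mean) / (3*sigma) = (99.2 - 97.81) / (3*1.36) = 0.3407
Cpl = (mean - LSL) / (3*sigma) = (97.81 - 94.0) / (3*1.36) = 0.9338
Cpk = min(Cpu, Cpl) = 0.3407

0.3407


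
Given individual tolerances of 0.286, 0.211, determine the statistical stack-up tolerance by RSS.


RSS = sqrt(0.286^2 + 0.211^2)
= sqrt(0.126317)
= 0.3554

0.3554


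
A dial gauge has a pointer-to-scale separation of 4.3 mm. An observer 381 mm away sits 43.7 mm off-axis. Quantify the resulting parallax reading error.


error = h * offset / d
= 4.3 * 43.7 / 381
= 0.4932

0.4932


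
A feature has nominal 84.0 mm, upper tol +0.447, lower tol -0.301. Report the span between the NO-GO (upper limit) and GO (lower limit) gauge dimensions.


GO = nominal - lower_tol (smallest hole = maximum material condition)
GO = 84.0 - 0.301 = 83.699
NO-GO = nominal + upper_tol (largest hole = least material condition)
NO-GO = 84.0 + 0.447 = 84.447
spread = NO-GO - GO = 84.447 - 83.699 = 0.7480

0.7480


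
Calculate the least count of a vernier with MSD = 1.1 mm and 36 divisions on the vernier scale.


LC = MSD / n_div
= 1.1 / 36
= 0.0306

0.0306


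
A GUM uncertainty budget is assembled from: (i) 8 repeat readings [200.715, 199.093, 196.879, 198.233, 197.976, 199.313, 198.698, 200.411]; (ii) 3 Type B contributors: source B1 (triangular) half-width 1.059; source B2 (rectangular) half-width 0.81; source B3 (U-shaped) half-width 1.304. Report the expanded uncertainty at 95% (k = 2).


mean = (200.715 + 199.093 + 196.879 + 198.233 + 197.976 + 199.313 + 198.698 + 200.411) / 8 = 198.91475
s = sqrt(sum((x - mean)^2)/(n-1)) = 1.2653251
u_A = s / sqrt(n) = 1.2653251 / sqrt(8) = 0.44735998
u_B1 = 1.059 / sqrt(6) = 0.43233494
u_B2 = 0.81 / sqrt(3) = 0.46765372
u_B3 = 1.304 / sqrt(2) = 0.92206724
uc = sqrt(0.44735998^2 + 0.43233494^2 + 0.46765372^2 + 0.92206724^2) = 1.2066285
U = k * uc = 2 * 1.2066285
U = 2.4133

2.4133


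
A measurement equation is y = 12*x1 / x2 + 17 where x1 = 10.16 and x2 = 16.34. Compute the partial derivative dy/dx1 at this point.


y = 12*x1 / x2 + 17
dy/dx1 = 12/x2
Evaluate at x2 = 16.34: c1 = 12 / 16.34
c1 = 0.7344

0.7344


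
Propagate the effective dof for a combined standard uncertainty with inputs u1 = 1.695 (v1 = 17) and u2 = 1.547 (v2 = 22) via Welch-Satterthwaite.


uc = sqrt(u1^2 + u2^2) = sqrt(1.695^2 + 1.547^2) = 2.2948277
v_eff = uc^4 / (u1^4/v1 + u2^4/v2)
= 2.2948277^4 / (1.695^4/17 + 1.547^4/22)
= 27.733222 / 0.74588406
v_eff = 37.1817

37.1817


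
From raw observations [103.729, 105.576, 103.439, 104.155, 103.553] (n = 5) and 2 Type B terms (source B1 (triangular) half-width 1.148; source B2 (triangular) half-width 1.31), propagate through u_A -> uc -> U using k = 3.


mean = (103.729 + 105.576 + 103.439 + 104.155 + 103.553) / 5 = 104.0904
s = sqrt(sum((x - mean)^2)/(n-1)) = 0.87391521
u_A = s / sqrt(n) = 0.87391521 / sqrt(5) = 0.39082676
u_B1 = 1.148 / sqrt(6) = 0.46866904
u_B2 = 1.31 / sqrt(6) = 0.53480526
uc = sqrt(0.39082676^2 + 0.46866904^2 + 0.53480526^2) = 0.81142645
U = k * uc = 3 * 0.81142645
U = 2.4343

2.4343


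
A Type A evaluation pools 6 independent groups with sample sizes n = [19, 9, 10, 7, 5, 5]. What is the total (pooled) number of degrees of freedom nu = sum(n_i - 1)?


nu = sum_i (n_i - 1)
nu = ((19 - 1) + (9 - 1) + (10 - 1) + (7 - 1) + (5 - 1) + (5 - 1))
nu = 18 + 8 + 9 + 6 + 4 + 4
nu = 49

49


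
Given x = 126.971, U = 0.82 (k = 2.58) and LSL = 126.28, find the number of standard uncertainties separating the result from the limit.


u = U / k = 0.82 / 2.58 = 0.31782946
margin = |LSL - x| = |126.28 - 126.971| = 0.691
z = margin / u = 0.691 / 0.31782946
z = 2.1741

2.1741


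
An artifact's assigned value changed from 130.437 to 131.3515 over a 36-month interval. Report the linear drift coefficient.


rate = (v2 - v1) / months
= (131.3515 - 130.437) / 36
= 0.9145 / 36
= 0.0254

0.0254


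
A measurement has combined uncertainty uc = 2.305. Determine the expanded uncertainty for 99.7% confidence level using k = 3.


U = k * uc
U = 3 * 2.305
U = 6.9150

6.9150


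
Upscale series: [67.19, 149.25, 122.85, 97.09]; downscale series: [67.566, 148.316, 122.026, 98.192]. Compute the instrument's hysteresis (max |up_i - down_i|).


|67.19 - 67.566| = 0.3760
|149.25 - 148.316| = 0.9340
|122.85 - 122.026| = 0.8240
|97.09 - 98.192| = 1.1020
hysteresis = max(diffs) = 1.1020

1.1020


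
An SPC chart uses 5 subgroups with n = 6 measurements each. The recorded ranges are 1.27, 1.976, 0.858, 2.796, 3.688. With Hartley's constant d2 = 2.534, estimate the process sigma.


R_bar = (1.27 + 1.976 + 0.858 + 2.796 + 3.688) / 5
R_bar = 10.588 / 5 = 2.1176
sigma_hat = R_bar / d2 = 2.1176 / 2.534 = 0.8357

0.8357


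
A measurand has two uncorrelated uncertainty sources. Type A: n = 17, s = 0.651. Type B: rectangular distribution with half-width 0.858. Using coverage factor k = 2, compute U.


u_A = s / sqrt(n) = 0.651 / sqrt(17) = 0.15789069
u_B = half_width / sqrt(3) = 0.858 / sqrt(3) = 0.49536653
uc = sqrt(u_A^2 + u_B^2) = sqrt(0.15789069^2 + 0.49536653^2) = 0.51992064
U = k * uc = 2 * 0.51992064
U = 1.0398

1.0398


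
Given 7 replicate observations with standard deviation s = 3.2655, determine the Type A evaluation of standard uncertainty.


u_A = s / sqrt(n)
u_A = 3.2655 / sqrt(7)
u_A = 3.2655 / 2.6457513
u_A = 1.2342

1.2342


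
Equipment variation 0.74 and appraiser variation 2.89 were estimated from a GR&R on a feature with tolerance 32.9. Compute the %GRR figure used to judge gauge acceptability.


GRR = sqrt(EV^2 + AV^2) = sqrt(0.74^2 + 2.89^2) = 2.9832365
%GRR = GRR / tol * 100 = 2.9832365 / 32.9 * 100
%GRR = 9.0676

9.0676


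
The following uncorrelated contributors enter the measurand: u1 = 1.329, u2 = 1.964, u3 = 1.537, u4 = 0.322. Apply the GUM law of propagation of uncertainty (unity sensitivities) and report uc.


uc = sqrt(1.329^2 + 1.964^2 + 1.537^2 + 0.322^2)
uc = sqrt(8.08959)
uc = 2.8442

2.8442


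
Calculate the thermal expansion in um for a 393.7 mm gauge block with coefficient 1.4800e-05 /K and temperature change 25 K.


dL = L * alpha * dT
= 393.7 * 1.4800e-05 * 25
= 0.1456690 mm
dL_um = 0.1456690 * 1000 = 145.6690 um

145.6690


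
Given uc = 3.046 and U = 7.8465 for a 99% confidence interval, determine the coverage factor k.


k = U / uc
k = 7.8465 / 3.046
k = 2.576

2.576


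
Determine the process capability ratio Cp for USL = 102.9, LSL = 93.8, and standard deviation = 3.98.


Cp = (USL - LSL) / (6 * sigma)
= (102.9 - 93.8) / (6 * 3.98)
= 9.1000 / 23.8800
= 0.3811

0.3811


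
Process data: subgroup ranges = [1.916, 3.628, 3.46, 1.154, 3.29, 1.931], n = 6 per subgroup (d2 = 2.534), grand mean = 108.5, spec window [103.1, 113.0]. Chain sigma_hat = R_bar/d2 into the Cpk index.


R_bar = (1.916 + 3.628 + 3.46 + 1.154 + 3.29 + 1.931) / 6 = 2.5631667
sigma = R_bar / d2 = 2.5631667 / 2.534 = 1.0115101
Cp = (USL - LSL)/(6*sigma) = (113.0 - 103.1)/(6*1.0115101) = 1.6312
Cpu = (113.0 - 108.5)/(3*1.0115101) = 1.4829
Cpl = (108.5 - 103.1)/(3*1.0115101) = 1.7795
Cpk = min(Cpu, Cpl) = 1.4829

1.4829


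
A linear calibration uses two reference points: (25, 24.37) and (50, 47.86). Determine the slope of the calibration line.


slope = (y2 - y1) / (x2 - x1)
= (47.86 - 24.37) / (50 - 25)
= 23.4900 / 25
= 0.9396

0.9396


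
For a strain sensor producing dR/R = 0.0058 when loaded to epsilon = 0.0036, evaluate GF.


GF = (dR/R) / epsilon
= 0.0058 / 0.0036
= 1.6111

1.6111


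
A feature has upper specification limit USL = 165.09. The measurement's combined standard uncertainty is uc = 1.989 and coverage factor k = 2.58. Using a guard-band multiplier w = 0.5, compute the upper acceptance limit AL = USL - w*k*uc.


U = k * uc = 2.58 * 1.989 = 5.13162
guard band g = w * U = 0.5 * 5.13162 = 2.56581
AL = USL - g = 165.09 - 2.56581
AL = 162.5242

162.5242


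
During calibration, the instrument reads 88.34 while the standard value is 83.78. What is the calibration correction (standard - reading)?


Correction = standard - reading
= 83.78 - 88.34
= -4.5600

-4.5600


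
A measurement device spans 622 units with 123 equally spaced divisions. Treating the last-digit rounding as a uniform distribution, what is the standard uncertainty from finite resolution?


resolution = range / divisions
resolution = 622 / 123 = 5.0569106
u_res = resolution / (2*sqrt(3))
u_res = 5.0569106 / 3.4641016
u_res = 1.4598

1.4598


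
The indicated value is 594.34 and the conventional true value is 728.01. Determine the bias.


Systematic error = measured - true
= 594.34 - 728.01
= -133.6700

-133.6700


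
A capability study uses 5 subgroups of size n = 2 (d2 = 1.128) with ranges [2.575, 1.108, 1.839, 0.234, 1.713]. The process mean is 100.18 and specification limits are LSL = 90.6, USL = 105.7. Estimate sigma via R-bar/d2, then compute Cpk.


R_bar = (2.575 + 1.108 + 1.839 + 0.234 + 1.713) / 5 = 1.4938
sigma = R_bar / d2 = 1.4938 / 1.128 = 1.3242908
Cp = (USL - LSL)/(6*sigma) = (105.7 - 90.6)/(6*1.3242908) = 1.9004
Cpu = (105.7 - 100.18)/(3*1.3242908) = 1.3894
Cpl = (100.18 - 90.6)/(3*1.3242908) = 2.4114
Cpk = min(Cpu, Cpl) = 1.3894

1.3894


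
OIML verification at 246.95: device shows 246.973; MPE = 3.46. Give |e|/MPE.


e = indication - reference = 246.973 - 246.95 = 0.0230
|e| = 0.0230
ratio = |e| / MPE = 0.0230 / 3.46
ratio = 0.0066

0.0066


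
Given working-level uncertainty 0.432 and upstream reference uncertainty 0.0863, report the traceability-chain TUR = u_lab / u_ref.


TUR = u_lab / u_ref
= 0.432 / 0.0863
= 5.0058

5.0058


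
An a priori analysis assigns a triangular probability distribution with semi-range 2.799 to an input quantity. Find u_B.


u_B = half_width / sqrt(6)
u_B = 2.799 / 2.4494897
u_B = 1.1427

1.1427


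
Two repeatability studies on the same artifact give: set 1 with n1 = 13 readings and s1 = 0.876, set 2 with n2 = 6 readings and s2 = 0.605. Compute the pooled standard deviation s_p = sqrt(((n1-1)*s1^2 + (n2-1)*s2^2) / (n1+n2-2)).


s_p = sqrt(((n1-1)*s1^2 + (n2-1)*s2^2) / (n1+n2-2))
numerator = (13-1)*0.876^2 + (6-1)*0.605^2 = 9.208512 + 1.830125 = 11.038637
denominator = 13 + 6 - 2 = 17
s_p^2 = 11.038637 / 17 = 0.64933159
s_p = sqrt(0.64933159) = 0.8058

0.8058


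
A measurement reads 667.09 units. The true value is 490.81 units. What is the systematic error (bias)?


Systematic error = measured - true
= 667.09 - 490.81
= 176.2800

176.2800


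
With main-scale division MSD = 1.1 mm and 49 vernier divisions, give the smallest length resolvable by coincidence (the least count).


LC = MSD / n_div
= 1.1 / 49
= 0.0224

0.0224


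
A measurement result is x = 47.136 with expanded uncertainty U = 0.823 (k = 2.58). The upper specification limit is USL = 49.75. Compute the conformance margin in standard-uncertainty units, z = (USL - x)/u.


u = U / k = 0.823 / 2.58 = 0.31899225
margin = |USL - x| = |49.75 - 47.136| = 2.614
z = margin / u = 2.614 / 0.31899225
z = 8.1946

8.1946


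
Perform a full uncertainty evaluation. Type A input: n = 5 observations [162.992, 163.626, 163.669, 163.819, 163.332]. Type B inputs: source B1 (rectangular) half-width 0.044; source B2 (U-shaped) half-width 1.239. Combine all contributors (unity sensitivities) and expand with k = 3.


mean = (162.992 + 163.626 + 163.669 + 163.819 + 163.332) / 5 = 163.4876
s = sqrt(sum((x - mean)^2)/(n-1)) = 0.32852595
u_A = s / sqrt(n) = 0.32852595 / sqrt(5) = 0.14692127
u_B1 = 0.044 / sqrt(3) = 0.025403412
u_B2 = 1.239 / sqrt(2) = 0.8761053
uc = sqrt(0.14692127^2 + 0.025403412^2 + 0.8761053^2) = 0.88870225
U = k * uc = 3 * 0.88870225
U = 2.6661

2.6661


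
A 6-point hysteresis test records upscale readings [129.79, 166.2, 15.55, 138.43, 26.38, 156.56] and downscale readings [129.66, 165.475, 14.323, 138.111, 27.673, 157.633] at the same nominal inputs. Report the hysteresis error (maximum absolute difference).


|129.79 - 129.66| = 0.1300
|166.2 - 165.475| = 0.7250
|15.55 - 14.323| = 1.2270
|138.43 - 138.111| = 0.3190
|26.38 - 27.673| = 1.2930
|156.56 - 157.633| = 1.0730
hysteresis = max(diffs) = 1.2930

1.2930


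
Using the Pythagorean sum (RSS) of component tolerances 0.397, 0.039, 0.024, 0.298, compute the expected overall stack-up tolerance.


RSS = sqrt(0.397^2 + 0.039^2 + 0.024^2 + 0.298^2)
= sqrt(0.24851)
= 0.4985

0.4985


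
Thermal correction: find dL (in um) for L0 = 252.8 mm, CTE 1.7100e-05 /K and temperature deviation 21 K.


dL = L * alpha * dT
= 252.8 * 1.7100e-05 * 21
= 0.0907805 mm
dL_um = 0.0907805 * 1000 = 90.7805 um

90.7805


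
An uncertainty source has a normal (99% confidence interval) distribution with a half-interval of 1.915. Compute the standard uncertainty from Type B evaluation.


u_B = half_width / 2.576
u_B = 1.915 / 2.576
u_B = 0.7434

0.7434


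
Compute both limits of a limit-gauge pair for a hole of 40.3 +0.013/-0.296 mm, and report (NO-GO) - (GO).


GO = nominal - lower_tol (smallest hole = maximum material condition)
GO = 40.3 - 0.296 = 40.004
NO-GO = nominal + upper_tol (largest hole = least material condition)
NO-GO = 40.3 + 0.013 = 40.313
spread = NO-GO - GO = 40.313 - 40.004 = 0.3090

0.3090
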